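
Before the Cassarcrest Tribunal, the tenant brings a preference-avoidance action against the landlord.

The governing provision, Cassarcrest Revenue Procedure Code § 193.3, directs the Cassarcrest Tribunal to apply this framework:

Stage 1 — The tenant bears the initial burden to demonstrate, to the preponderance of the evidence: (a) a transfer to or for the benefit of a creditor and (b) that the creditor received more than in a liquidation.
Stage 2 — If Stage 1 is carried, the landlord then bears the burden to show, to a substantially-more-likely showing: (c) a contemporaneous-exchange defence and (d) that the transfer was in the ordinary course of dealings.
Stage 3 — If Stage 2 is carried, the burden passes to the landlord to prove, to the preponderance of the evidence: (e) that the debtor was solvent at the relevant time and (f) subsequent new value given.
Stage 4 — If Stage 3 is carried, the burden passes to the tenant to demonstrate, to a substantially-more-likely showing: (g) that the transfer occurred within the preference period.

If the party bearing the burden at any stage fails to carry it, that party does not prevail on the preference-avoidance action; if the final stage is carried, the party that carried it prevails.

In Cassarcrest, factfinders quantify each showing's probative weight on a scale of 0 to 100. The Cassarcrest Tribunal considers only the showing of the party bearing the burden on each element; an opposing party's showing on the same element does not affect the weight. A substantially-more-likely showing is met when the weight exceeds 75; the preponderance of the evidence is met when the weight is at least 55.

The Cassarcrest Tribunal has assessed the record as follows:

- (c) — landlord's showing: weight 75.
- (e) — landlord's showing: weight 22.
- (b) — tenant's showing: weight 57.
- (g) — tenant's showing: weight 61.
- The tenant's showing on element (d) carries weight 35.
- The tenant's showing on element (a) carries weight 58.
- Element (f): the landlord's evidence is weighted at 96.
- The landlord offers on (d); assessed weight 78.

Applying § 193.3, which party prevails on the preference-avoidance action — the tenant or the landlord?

tenant

At Stage 1 the tenant must meet the preponderance of the evidence (weight is at least 55): on (a) the weight is 58, ≥ 55, so (a) meets the standard; on (b) the weight is 57, ≥ 55, so (b) meets the standard.
  The tenant carries Stage 1; the landlord now bears the burden.
At Stage 2 the landlord must meet a substantially-more-likely showing (weight exceeds 75): on (c) the weight is 75, which does not exceed 75, so (c) does not meet the standard; on (d) the weight is 78 (the tenant's 35 is given no effect), which does exceed 75, so (d) meets the standard.
  The landlord does not carry Stage 2.
So the tenant prevails.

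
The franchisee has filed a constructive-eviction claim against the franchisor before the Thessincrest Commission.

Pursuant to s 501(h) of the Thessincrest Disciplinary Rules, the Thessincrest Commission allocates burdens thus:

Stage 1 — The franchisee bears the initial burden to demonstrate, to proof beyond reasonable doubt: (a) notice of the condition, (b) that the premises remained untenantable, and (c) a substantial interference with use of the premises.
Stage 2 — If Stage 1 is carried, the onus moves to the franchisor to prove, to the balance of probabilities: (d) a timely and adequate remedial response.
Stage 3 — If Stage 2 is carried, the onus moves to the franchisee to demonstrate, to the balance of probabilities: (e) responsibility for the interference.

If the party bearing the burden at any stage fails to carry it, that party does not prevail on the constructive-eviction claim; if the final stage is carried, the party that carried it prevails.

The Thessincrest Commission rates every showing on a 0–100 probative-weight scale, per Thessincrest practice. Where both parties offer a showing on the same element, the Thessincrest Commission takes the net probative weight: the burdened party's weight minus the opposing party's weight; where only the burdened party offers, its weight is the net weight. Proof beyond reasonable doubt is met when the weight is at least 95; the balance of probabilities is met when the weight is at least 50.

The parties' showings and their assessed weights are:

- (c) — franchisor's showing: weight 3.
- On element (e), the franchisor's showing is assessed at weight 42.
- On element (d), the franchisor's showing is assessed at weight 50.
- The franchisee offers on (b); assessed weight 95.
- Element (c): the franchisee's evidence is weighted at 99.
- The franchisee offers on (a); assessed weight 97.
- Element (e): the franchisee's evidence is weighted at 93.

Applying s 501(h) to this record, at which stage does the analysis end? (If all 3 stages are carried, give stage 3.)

Stage 1 (franchisee, proof beyond reasonable doubt, weight is at least 95): (a) 97 ≥ 95 — meets; (b) 95 ≥ 95 — meets; (c) net 99−3=96 ≥ 95 — meets.
  Stage 1 is satisfied; the onus moves to the franchisor.
Stage 2 (franchisor, the balance of probabilities, weight is at least 50): (d) 50 ≥ 50 — meets.
  Stage 2 carried; the burden shifts to the franchisee.
Stage 3 (franchisee, the balance of probabilities, weight is at least 50): (e) net 93−42=51 ≥ 50 — meets.
  The franchisee carries the last stage.
Every stage carried; the franchisee prevails.

stage 3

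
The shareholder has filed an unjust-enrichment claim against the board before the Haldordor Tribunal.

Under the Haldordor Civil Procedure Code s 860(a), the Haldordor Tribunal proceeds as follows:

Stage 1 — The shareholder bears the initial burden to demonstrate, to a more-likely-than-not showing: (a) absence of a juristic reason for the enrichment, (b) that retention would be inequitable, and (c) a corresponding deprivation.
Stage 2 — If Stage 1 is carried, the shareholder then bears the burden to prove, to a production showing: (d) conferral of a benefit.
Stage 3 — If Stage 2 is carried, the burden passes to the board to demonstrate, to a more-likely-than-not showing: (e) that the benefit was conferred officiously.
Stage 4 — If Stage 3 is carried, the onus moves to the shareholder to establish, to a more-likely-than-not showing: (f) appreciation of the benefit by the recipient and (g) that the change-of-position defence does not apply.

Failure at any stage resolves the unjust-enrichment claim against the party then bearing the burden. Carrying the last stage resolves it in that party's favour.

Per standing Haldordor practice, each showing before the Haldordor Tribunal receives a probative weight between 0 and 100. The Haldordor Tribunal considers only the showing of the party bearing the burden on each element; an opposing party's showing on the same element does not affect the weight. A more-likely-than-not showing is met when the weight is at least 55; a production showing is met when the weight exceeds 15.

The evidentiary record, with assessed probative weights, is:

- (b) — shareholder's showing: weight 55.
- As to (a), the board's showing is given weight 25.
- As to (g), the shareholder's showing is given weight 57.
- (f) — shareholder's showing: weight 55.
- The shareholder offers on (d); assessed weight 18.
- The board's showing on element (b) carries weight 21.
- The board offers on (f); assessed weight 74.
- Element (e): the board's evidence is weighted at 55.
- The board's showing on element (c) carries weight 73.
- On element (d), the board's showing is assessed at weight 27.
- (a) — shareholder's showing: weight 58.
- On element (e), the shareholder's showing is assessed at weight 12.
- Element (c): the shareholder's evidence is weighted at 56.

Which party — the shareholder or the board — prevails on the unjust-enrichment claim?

shareholder

At Stage 1 the shareholder must meet a more-likely-than-not showing (weight is at least 55): on (a) the weight is 58 (the board's 25 is given no effect), which does reach 55, so (a) meets the standard; on (b) the weight is 55 (the board's 21 is given no effect), which does reach 55, so (b) meets the standard; on (c) the weight is 56 (the board's 73 is given no effect), ≥ 55, so (c) meets the standard.
  Stage 1 is satisfied; the shareholder continues to bear the burden.
At Stage 2 the shareholder must meet a production showing (weight exceeds 15): on (d) the weight is 18 (the board's 27 is given no effect), which does exceed 15, so (d) meets the standard.
  Stage 2 carried; the burden shifts to the board.
At Stage 3 the board must meet a more-likely-than-not showing (weight is at least 55): on (e) the weight is 55 (the shareholder's 12 is given no effect), which does reach 55, so (e) meets the standard.
  Stage 3 carried; the burden shifts to the shareholder.
At Stage 4 the shareholder must meet a more-likely-than-not showing (weight is at least 55): on (f) the weight is 55 (the board's 74 is given no effect), which does reach 55, so (f) meets the standard; on (g) the weight is 57, ≥ 55, so (g) meets the standard.
  All elements met at the final stage.
With every stage satisfied, the shareholder prevails.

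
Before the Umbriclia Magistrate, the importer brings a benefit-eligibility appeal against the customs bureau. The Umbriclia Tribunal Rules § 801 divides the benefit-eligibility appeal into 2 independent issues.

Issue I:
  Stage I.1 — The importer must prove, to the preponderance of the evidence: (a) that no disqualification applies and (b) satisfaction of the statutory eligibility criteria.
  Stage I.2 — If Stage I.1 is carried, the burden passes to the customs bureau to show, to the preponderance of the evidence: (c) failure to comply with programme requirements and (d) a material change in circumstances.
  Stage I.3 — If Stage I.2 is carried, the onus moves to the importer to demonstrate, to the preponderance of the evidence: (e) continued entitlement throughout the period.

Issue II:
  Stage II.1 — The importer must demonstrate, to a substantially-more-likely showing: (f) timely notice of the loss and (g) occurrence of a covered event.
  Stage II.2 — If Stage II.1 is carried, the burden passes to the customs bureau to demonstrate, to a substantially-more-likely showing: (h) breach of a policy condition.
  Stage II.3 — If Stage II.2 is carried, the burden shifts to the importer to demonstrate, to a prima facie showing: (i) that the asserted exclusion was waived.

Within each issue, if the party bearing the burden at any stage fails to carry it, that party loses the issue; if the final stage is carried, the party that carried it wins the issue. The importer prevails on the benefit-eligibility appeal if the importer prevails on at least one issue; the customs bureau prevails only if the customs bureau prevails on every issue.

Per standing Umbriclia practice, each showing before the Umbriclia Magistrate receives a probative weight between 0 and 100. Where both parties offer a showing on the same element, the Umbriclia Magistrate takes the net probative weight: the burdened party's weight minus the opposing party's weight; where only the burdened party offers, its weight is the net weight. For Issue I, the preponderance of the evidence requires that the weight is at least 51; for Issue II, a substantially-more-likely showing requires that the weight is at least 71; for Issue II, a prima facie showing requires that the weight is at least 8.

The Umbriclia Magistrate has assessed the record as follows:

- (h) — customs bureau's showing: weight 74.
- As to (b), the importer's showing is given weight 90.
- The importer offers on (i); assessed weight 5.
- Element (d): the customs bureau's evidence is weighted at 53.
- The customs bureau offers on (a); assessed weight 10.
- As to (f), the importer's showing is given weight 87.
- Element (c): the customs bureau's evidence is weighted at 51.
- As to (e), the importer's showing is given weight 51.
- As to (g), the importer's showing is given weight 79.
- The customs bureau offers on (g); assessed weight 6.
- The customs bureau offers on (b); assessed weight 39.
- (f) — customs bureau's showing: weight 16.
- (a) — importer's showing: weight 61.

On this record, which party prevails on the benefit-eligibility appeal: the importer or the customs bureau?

— Issue I —
Stage I.1 (importer, the preponderance of the evidence, weight is at least 51): (a) net 61−10=51 ≥ 51 — meets; (b) net 90−39=51 ≥ 51 — meets.
  Stage I.1 carried; the burden shifts to the customs bureau.
Stage I.2 (customs bureau, the preponderance of the evidence, weight is at least 51): (c) 51 ≥ 51 — meets; (d) 53 ≥ 51 — meets.
  Stage I.2 is satisfied; the onus moves to the importer.
Stage I.3 (importer, the preponderance of the evidence, weight is at least 51): (e) 51 ≥ 51 — meets.
  All elements met at the final stage.
Every stage carried; the importer prevails on this issue.
— Issue II —
Stage II.1 (importer, a substantially-more-likely showing, weight is at least 71): (f) net 87−16=71 ≥ 71 — meets; (g) net 79−6=73 ≥ 71 — meets.
  All elements met. The burden passes to the customs bureau.
Stage II.2 (customs bureau, a substantially-more-likely showing, weight is at least 71): (h) 74 ≥ 71 — meets.
  Stage II.2 is satisfied; the onus moves to the importer.
Stage II.3 (importer, a prima facie showing, weight is at least 8): (i) 5 < 8 — fails.
  Not every element is met, so the importer fails to carry Stage II.3.
The customs bureau prevails on this issue.
Per-issue: Issue I → importer; Issue II → customs bureau. The importer must prevail on at least one issue; overall, the importer prevails.

importer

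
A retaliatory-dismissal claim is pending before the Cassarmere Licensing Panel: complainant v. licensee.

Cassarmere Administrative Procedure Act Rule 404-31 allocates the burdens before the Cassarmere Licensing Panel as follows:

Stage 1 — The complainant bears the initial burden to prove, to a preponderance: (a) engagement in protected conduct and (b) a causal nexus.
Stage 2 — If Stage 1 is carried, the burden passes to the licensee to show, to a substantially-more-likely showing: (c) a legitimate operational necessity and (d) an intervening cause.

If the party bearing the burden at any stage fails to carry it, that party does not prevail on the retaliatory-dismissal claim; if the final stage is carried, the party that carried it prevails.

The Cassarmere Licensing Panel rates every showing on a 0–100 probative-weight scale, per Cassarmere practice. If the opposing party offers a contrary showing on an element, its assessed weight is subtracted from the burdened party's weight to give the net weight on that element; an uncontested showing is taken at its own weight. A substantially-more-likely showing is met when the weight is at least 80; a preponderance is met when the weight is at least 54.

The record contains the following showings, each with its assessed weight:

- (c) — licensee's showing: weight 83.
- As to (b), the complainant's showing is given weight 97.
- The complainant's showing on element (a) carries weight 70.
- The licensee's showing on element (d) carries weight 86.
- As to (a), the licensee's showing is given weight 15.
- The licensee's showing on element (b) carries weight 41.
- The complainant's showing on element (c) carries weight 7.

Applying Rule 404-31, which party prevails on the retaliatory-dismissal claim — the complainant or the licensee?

complainant

At Stage 1 the complainant must meet a preponderance (weight is at least 54): on (a) the weight is 70 less the opposing 15 gives net 55, ≥ 54, so (a) meets the standard; on (b) the weight is 97 less the opposing 41 gives net 56, ≥ 54, so (b) meets the standard.
  The complainant carries Stage 1; the licensee now bears the burden.
At Stage 2 the licensee must meet a substantially-more-likely showing (weight is at least 80): on (c) the weight is 83 less the opposing 7 gives net 76, which does not reach 80, so (c) does not meet the standard; on (d) the weight is 86, which does reach 80, so (d) meets the standard.
  Stage 2 not carried; the licensee fails its burden.
The complainant prevails.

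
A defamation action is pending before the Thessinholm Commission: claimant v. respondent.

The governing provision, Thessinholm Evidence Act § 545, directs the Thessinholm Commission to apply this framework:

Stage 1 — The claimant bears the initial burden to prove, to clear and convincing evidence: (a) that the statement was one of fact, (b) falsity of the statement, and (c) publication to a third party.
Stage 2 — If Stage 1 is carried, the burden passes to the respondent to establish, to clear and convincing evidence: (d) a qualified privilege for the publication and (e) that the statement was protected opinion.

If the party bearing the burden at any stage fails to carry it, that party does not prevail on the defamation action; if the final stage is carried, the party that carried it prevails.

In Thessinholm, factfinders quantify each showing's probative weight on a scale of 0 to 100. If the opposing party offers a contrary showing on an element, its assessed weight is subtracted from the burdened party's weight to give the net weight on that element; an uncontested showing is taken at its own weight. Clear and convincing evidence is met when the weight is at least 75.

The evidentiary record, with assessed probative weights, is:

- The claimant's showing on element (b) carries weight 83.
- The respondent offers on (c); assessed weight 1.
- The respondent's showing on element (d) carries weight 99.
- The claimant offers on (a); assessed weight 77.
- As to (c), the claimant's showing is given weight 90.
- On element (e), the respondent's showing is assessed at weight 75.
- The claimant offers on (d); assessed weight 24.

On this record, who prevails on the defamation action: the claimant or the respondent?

respondent

Stage 1 — burden on claimant; standard: clear and convincing evidence (weight is at least 75).
    (a): 77 ≥ 75 [met]
    (b): 83 ≥ 75 [met]
    (c): 90 − 1 = 89 ≥ 75 [met]
  The claimant carries Stage 1; the respondent now bears the burden.
Stage 2 — burden on respondent; standard: clear and convincing evidence (weight is at least 75).
    (d): 99 − 24 = 75 ≥ 75 [met]
    (e): 75 ≥ 75 [met]
  Stage 2 carried; the final stage is satisfied.
Every stage carried; the respondent prevails.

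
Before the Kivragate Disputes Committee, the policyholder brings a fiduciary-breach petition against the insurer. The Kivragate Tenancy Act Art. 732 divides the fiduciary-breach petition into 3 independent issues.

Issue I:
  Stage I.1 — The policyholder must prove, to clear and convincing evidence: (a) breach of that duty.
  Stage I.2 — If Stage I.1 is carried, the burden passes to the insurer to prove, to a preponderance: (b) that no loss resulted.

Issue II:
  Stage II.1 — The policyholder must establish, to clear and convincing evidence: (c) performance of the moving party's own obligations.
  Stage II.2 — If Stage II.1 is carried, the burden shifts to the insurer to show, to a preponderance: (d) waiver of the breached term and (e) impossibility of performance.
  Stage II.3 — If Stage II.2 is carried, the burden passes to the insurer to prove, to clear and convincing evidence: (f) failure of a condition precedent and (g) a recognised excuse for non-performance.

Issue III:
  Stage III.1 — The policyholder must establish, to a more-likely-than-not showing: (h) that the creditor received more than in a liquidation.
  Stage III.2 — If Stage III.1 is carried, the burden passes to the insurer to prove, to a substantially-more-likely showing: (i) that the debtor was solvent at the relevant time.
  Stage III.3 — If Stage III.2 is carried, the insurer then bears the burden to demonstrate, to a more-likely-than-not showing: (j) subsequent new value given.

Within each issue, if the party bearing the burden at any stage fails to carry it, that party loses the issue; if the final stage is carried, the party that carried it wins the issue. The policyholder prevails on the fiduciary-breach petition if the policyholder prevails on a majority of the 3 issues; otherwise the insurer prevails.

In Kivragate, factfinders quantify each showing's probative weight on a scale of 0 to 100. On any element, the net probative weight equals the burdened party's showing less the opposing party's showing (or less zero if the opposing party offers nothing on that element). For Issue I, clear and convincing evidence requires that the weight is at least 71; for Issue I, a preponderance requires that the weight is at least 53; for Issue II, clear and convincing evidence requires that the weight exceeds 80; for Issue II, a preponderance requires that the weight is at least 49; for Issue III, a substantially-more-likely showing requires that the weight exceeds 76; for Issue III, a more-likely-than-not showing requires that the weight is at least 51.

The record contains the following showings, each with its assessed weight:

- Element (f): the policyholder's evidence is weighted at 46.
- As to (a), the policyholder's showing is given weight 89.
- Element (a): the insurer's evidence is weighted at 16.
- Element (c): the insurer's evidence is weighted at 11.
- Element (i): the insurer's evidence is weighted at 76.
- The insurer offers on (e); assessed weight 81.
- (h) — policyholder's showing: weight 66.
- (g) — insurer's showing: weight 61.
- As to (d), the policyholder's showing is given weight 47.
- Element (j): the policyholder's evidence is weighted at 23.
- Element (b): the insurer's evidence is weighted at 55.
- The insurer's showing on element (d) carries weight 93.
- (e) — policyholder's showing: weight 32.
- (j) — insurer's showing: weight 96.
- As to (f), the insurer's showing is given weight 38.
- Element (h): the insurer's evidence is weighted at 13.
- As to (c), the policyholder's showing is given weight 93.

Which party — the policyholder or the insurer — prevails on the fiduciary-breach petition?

— Issue I —
At Stage I.1 the policyholder must meet clear and convincing evidence (weight is at least 71): on (a) the weight is 89 less the opposing 16 gives net 73, ≥ 71, so (a) meets the standard.
  Stage I.1 carried; the burden shifts to the insurer.
At Stage I.2 the insurer must meet a preponderance (weight is at least 53): on (b) the weight is 55, ≥ 53, so (b) meets the standard.
  The insurer carries the last stage.
All stages carried — the insurer prevails on this issue.
— Issue II —
Stage II.1 (policyholder, clear and convincing evidence, weight exceeds 80): (c) net 93−11=82 > 80 — meets.
  Stage II.1 is satisfied; the onus moves to the insurer.
Stage II.2 (insurer, a preponderance, weight is at least 49): (d) net 93−47=46 < 49 — fails; (e) net 81−32=49 ≥ 49 — meets.
  Not every element is met, so the insurer fails to carry Stage II.2.
So the policyholder prevails on this issue.
— Issue III —
Stage III.1 — burden on policyholder; standard: a more-likely-than-not showing (weight is at least 51).
    (h): 66 − 13 = 53 ≥ 51 [met]
  The policyholder carries Stage III.1; the insurer now bears the burden.
Stage III.2 — burden on insurer; standard: a substantially-more-likely showing (weight exceeds 76).
    (i): 76 ≤ 76 [not met]
  Not every element is met, so the insurer fails to carry Stage III.2.
So the policyholder prevails on this issue.
Per-issue: Issue I → insurer; Issue II → policyholder; Issue III → policyholder. The policyholder must prevail on a majority of issues; overall, the policyholder prevails.

policyholder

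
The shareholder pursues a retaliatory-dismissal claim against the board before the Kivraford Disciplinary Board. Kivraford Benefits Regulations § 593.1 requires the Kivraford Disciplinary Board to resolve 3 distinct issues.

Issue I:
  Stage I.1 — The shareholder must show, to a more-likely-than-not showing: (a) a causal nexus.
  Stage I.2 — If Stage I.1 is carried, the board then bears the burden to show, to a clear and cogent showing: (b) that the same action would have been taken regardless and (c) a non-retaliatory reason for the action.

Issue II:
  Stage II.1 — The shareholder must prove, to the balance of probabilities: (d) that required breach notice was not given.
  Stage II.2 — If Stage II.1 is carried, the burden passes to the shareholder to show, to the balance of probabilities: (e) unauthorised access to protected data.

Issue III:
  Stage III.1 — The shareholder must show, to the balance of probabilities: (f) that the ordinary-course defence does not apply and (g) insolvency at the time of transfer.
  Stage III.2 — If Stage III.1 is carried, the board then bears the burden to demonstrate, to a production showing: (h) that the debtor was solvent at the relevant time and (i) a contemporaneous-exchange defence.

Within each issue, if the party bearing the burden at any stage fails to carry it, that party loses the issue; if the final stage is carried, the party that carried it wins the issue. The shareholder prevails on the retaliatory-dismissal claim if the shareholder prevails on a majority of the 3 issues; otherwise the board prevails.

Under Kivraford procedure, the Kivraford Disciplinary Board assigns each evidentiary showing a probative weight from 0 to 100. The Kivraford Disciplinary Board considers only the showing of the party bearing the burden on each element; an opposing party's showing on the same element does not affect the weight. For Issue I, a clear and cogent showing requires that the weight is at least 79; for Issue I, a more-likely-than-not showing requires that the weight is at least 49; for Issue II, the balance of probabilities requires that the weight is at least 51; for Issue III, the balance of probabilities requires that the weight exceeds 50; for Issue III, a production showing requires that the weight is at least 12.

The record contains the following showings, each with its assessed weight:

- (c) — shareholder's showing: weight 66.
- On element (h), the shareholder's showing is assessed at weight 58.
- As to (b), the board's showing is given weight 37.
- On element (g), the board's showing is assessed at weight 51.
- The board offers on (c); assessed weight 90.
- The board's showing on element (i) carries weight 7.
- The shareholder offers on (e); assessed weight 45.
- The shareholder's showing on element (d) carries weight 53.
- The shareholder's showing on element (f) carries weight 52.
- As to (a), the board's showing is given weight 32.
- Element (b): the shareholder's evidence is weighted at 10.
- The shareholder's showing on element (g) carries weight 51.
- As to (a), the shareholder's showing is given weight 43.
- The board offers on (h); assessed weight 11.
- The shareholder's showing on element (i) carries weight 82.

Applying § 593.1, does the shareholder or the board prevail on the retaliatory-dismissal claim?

— Issue I —
Stage I.1 — burden on shareholder; standard: a more-likely-than-not showing (weight is at least 49).
    (a): 43 (board's 32 disregarded) < 49 [not met]
  Not every element is met, so the shareholder fails to carry Stage I.1.
The analysis ends at Stage I.1; the board prevails on this issue.
— Issue II —
At Stage II.1 the shareholder must meet the balance of probabilities (weight is at least 51): on (d) the weight is 53, ≥ 51, so (d) meets the standard.
  Stage II.1 carried; the burden remains with the shareholder.
At Stage II.2 the shareholder must meet the balance of probabilities (weight is at least 51): on (e) the weight is 45, which does not reach 51, so (e) does not meet the standard.
  Not every element is met, so the shareholder fails to carry Stage II.2.
So the board prevails on this issue.
— Issue III —
At Stage III.1 the shareholder must meet the balance of probabilities (weight exceeds 50): on (f) the weight is 52, which does exceed 50, so (f) meets the standard; on (g) the weight is 51 (the board's 51 is given no effect), which does exceed 50, so (g) meets the standard.
  All elements met. The burden passes to the board.
At Stage III.2 the board must meet a production showing (weight is at least 12): on (h) the weight is 11 (the shareholder's 58 is given no effect), which does not reach 12, so (h) does not meet the standard; on (i) the weight is 7 (the shareholder's 82 is given no effect), which does not reach 12, so (i) does not meet the standard.
  Not every element is met, so the board fails to carry Stage III.2.
The analysis ends at Stage III.2; the shareholder prevails on this issue.
Per-issue: Issue I → board; Issue II → board; Issue III → shareholder. The shareholder must prevail on a majority of issues; overall, the board prevails.

board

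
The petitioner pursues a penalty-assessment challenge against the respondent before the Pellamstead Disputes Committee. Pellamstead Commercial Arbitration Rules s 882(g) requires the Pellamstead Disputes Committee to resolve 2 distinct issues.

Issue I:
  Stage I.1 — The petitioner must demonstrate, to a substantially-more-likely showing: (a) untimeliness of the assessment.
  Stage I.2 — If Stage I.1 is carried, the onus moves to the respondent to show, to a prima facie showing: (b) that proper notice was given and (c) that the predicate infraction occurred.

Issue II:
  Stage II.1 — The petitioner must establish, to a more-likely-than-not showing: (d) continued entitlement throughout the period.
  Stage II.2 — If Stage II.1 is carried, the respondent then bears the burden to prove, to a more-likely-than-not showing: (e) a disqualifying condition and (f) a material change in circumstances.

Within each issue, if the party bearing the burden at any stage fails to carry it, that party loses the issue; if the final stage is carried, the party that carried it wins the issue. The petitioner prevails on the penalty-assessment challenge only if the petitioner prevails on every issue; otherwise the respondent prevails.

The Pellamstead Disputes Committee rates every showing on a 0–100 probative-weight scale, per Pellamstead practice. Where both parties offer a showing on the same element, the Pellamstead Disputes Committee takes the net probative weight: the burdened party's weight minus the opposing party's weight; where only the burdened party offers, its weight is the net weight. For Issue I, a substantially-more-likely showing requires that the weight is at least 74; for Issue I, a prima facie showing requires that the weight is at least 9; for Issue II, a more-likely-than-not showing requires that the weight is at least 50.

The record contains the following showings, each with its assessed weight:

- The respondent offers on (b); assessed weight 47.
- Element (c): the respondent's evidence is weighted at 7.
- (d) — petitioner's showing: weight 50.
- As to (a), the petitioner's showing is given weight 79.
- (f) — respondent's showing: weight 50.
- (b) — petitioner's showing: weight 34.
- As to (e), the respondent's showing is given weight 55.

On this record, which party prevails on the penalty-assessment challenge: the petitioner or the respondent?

respondent

— Issue I —
Stage I.1 (petitioner, a substantially-more-likely showing, weight is at least 74): (a) 79 ≥ 74 — meets.
  Stage I.1 carried; the burden shifts to the respondent.
Stage I.2 (respondent, a prima facie showing, weight is at least 9): (b) net 47−34=13 ≥ 9 — meets; (c) 7 < 9 — fails.
  Stage I.2 not carried; the respondent fails its burden.
The petitioner prevails on this issue.
— Issue II —
At Stage II.1 the petitioner must meet a more-likely-than-not showing (weight is at least 50): on (d) the weight is 50, ≥ 50, so (d) meets the standard.
  All elements met. The burden passes to the respondent.
At Stage II.2 the respondent must meet a more-likely-than-not showing (weight is at least 50): on (e) the weight is 55, which does reach 50, so (e) meets the standard; on (f) the weight is 50, ≥ 50, so (f) meets the standard.
  All elements met at the final stage.
All stages carried — the respondent prevails on this issue.
Per-issue: Issue I → petitioner; Issue II → respondent. The petitioner must prevail on every issue; overall, the respondent prevails.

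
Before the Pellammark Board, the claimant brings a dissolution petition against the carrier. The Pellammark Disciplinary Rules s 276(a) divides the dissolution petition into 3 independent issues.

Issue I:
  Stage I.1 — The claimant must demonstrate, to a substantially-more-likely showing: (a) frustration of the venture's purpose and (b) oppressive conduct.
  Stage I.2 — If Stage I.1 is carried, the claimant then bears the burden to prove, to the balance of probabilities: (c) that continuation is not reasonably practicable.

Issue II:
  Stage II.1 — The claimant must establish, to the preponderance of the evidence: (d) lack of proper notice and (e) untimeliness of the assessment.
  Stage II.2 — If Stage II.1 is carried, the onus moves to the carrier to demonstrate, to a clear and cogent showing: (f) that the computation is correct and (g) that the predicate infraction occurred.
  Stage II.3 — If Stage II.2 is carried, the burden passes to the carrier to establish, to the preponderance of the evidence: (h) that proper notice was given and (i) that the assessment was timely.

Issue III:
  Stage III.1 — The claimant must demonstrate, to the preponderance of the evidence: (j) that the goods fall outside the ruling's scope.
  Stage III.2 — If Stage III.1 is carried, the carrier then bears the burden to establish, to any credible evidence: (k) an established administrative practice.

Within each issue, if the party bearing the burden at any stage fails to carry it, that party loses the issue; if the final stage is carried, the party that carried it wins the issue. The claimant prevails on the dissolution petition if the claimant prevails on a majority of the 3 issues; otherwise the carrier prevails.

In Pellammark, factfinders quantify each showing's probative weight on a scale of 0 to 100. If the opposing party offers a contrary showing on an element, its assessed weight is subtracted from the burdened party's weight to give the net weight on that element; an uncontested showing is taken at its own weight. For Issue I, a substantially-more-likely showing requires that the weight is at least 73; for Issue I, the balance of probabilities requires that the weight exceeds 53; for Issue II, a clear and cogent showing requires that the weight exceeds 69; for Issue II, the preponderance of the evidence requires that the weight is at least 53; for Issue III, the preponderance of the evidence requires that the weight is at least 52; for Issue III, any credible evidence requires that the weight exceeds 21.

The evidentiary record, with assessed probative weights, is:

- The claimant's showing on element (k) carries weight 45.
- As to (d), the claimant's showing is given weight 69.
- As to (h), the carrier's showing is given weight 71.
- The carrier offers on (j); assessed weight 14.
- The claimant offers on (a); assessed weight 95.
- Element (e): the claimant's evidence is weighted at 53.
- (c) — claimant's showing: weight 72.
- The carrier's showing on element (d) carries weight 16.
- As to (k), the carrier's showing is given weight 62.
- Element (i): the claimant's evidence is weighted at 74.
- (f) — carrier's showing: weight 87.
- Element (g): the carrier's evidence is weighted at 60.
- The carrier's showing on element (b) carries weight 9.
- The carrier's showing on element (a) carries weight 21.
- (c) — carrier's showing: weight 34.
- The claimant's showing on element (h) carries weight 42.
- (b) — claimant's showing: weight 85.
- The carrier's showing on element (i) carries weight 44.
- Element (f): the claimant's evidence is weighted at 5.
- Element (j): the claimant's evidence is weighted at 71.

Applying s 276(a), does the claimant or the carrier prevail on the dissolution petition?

claimant

— Issue I —
At Stage I.1 the claimant must meet a substantially-more-likely showing (weight is at least 73): on (a) the weight is 95 less the opposing 21 gives net 74, ≥ 73, so (a) meets the standard; on (b) the weight is 85 less the opposing 9 gives net 76, ≥ 73, so (b) meets the standard.
  Stage I.1 carried; the burden remains with the claimant.
At Stage I.2 the claimant must meet the balance of probabilities (weight exceeds 53): on (c) the weight is 72 less the opposing 34 gives net 38, ≤ 53, so (c) does not meet the standard.
  Stage I.2 not carried; the claimant fails its burden.
The analysis ends at Stage I.2; the carrier prevails on this issue.
— Issue II —
Stage II.1 — burden on claimant; standard: the preponderance of the evidence (weight is at least 53).
    (d): 69 − 16 = 53 ≥ 53 [met]
    (e): 53 ≥ 53 [met]
  All elements met. The burden passes to the carrier.
Stage II.2 — burden on carrier; standard: a clear and cogent showing (weight exceeds 69).
    (f): 87 − 5 = 82 > 69 [met]
    (g): 60 ≤ 69 [not met]
  Not every element is met, so the carrier fails to carry Stage II.2.
The analysis ends at Stage II.2; the claimant prevails on this issue.
— Issue III —
Stage III.1 — burden on claimant; standard: the preponderance of the evidence (weight is at least 52).
    (j): 71 − 14 = 57 ≥ 52 [met]
  Stage III.1 carried; the burden shifts to the carrier.
Stage III.2 — burden on carrier; standard: any credible evidence (weight exceeds 21).
    (k): 62 − 45 = 17 ≤ 21 [not met]
  Not every element is met, so the carrier fails to carry Stage III.2.
The analysis ends at Stage III.2; the claimant prevails on this issue.
Per-issue: Issue I → carrier; Issue II → claimant; Issue III → claimant. The claimant must prevail on a majority of issues; overall, the claimant prevails.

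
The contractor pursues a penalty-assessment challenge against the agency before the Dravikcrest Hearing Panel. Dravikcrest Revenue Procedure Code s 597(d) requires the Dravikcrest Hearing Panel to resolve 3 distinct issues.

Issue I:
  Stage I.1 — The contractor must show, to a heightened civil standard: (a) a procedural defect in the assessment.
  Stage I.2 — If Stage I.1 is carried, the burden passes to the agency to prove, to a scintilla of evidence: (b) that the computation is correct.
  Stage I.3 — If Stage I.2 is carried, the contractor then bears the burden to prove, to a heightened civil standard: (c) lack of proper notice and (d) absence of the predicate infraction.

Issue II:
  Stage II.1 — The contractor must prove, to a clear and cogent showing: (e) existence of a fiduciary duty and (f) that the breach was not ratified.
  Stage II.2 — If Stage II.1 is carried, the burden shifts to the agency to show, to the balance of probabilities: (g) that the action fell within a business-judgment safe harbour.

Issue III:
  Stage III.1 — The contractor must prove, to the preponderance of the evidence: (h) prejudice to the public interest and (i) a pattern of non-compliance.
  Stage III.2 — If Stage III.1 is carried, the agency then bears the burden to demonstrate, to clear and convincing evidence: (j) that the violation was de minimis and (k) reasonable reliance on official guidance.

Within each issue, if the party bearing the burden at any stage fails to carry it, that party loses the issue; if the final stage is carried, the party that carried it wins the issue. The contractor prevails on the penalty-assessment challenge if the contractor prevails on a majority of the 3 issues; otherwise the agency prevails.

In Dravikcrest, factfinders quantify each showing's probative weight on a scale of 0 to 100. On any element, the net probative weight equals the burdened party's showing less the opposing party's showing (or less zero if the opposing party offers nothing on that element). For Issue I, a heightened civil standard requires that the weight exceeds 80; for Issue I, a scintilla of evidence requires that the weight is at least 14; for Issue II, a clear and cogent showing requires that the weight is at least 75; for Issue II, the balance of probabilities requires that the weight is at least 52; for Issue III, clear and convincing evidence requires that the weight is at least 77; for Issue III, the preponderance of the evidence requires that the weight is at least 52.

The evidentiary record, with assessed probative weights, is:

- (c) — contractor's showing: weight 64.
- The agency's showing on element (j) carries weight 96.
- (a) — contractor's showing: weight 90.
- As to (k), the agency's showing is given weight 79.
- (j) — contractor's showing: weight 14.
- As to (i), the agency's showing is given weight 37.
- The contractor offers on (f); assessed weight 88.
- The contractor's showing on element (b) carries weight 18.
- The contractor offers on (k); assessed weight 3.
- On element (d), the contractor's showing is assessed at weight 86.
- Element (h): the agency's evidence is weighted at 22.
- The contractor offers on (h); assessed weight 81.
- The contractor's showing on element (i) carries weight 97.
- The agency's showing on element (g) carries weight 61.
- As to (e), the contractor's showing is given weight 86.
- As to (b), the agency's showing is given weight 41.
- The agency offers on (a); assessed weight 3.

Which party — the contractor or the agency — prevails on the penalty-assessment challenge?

— Issue I —
At Stage I.1 the contractor must meet a heightened civil standard (weight exceeds 80): on (a) the weight is 90 less the opposing 3 gives net 87, which does exceed 80, so (a) meets the standard.
  Stage I.1 carried; the burden shifts to the agency.
At Stage I.2 the agency must meet a scintilla of evidence (weight is at least 14): on (b) the weight is 41 less the opposing 18 gives net 23, which does reach 14, so (b) meets the standard.
  The agency carries Stage I.2; the contractor now bears the burden.
At Stage I.3 the contractor must meet a heightened civil standard (weight exceeds 80): on (c) the weight is 64, which does not exceed 80, so (c) does not meet the standard; on (d) the weight is 86, which does exceed 80, so (d) meets the standard.
  Not every element is met, so the contractor fails to carry Stage I.3.
The agency prevails on this issue.
— Issue II —
At Stage II.1 the contractor must meet a clear and cogent showing (weight is at least 75): on (e) the weight is 86, ≥ 75, so (e) meets the standard; on (f) the weight is 88, which does reach 75, so (f) meets the standard.
  The contractor carries Stage II.1; the agency now bears the burden.
At Stage II.2 the agency must meet the balance of probabilities (weight is at least 52): on (g) the weight is 61, ≥ 52, so (g) meets the standard.
  All elements met at the final stage.
All stages carried — the agency prevails on this issue.
— Issue III —
Stage III.1 — burden on contractor; standard: the preponderance of the evidence (weight is at least 52).
    (h): 81 − 22 = 59 ≥ 52 [met]
    (i): 97 − 37 = 60 ≥ 52 [met]
  Stage III.1 carried; the burden shifts to the agency.
Stage III.2 — burden on agency; standard: clear and convincing evidence (weight is at least 77).
    (j): 96 − 14 = 82 ≥ 77 [met]
    (k): 79 − 3 = 76 < 77 [not met]
  Not every element is met, so the agency fails to carry Stage III.2.
So the contractor prevails on this issue.
Per-issue: Issue I → agency; Issue II → agency; Issue III → contractor. The contractor must prevail on a majority of issues; overall, the agency prevails.

agency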